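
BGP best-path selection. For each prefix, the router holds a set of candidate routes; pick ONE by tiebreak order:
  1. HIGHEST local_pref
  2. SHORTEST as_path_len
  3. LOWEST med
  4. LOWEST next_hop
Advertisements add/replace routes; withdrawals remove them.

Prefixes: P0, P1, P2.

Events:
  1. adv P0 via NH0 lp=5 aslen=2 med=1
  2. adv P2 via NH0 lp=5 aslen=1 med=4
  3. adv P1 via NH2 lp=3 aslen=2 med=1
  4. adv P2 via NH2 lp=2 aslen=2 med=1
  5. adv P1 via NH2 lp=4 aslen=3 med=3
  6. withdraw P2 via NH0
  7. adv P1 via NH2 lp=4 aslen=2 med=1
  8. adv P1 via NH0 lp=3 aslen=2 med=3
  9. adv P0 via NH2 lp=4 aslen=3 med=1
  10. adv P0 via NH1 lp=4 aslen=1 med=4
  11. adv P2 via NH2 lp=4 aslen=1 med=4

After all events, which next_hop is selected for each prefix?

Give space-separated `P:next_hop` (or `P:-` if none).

Answer: P0:NH0 P1:NH2 P2:NH2

Derivation:
Op 1: best P0=NH0 P1=- P2=-
Op 2: best P0=NH0 P1=- P2=NH0
Op 3: best P0=NH0 P1=NH2 P2=NH0
Op 4: best P0=NH0 P1=NH2 P2=NH0
Op 5: best P0=NH0 P1=NH2 P2=NH0
Op 6: best P0=NH0 P1=NH2 P2=NH2
Op 7: best P0=NH0 P1=NH2 P2=NH2
Op 8: best P0=NH0 P1=NH2 P2=NH2
Op 9: best P0=NH0 P1=NH2 P2=NH2
Op 10: best P0=NH0 P1=NH2 P2=NH2
Op 11: best P0=NH0 P1=NH2 P2=NH2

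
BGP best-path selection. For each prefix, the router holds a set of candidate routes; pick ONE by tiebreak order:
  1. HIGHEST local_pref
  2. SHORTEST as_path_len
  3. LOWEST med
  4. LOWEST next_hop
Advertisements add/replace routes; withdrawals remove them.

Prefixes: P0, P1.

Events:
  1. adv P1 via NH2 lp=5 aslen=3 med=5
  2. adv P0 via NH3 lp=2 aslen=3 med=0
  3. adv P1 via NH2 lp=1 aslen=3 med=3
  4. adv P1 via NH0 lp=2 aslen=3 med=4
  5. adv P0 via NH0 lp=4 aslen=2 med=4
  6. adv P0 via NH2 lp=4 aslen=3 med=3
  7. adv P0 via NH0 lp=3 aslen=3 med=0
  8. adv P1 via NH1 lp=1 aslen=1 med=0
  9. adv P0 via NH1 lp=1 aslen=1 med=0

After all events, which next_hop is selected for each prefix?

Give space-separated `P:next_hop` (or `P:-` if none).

Answer: P0:NH2 P1:NH0

Derivation:
Op 1: best P0=- P1=NH2
Op 2: best P0=NH3 P1=NH2
Op 3: best P0=NH3 P1=NH2
Op 4: best P0=NH3 P1=NH0
Op 5: best P0=NH0 P1=NH0
Op 6: best P0=NH0 P1=NH0
Op 7: best P0=NH2 P1=NH0
Op 8: best P0=NH2 P1=NH0
Op 9: best P0=NH2 P1=NH0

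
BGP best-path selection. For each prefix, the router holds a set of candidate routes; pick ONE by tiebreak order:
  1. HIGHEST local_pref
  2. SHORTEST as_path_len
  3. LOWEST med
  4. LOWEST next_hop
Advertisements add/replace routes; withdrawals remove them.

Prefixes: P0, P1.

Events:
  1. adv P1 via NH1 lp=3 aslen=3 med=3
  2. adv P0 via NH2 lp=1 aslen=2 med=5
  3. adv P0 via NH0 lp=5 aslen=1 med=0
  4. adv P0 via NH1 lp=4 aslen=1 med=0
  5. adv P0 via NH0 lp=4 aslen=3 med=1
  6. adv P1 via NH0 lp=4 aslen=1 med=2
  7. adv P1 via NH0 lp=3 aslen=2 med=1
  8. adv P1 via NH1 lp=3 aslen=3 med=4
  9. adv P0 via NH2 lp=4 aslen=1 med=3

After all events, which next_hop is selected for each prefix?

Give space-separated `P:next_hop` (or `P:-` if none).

Answer: P0:NH1 P1:NH0

Derivation:
Op 1: best P0=- P1=NH1
Op 2: best P0=NH2 P1=NH1
Op 3: best P0=NH0 P1=NH1
Op 4: best P0=NH0 P1=NH1
Op 5: best P0=NH1 P1=NH1
Op 6: best P0=NH1 P1=NH0
Op 7: best P0=NH1 P1=NH0
Op 8: best P0=NH1 P1=NH0
Op 9: best P0=NH1 P1=NH0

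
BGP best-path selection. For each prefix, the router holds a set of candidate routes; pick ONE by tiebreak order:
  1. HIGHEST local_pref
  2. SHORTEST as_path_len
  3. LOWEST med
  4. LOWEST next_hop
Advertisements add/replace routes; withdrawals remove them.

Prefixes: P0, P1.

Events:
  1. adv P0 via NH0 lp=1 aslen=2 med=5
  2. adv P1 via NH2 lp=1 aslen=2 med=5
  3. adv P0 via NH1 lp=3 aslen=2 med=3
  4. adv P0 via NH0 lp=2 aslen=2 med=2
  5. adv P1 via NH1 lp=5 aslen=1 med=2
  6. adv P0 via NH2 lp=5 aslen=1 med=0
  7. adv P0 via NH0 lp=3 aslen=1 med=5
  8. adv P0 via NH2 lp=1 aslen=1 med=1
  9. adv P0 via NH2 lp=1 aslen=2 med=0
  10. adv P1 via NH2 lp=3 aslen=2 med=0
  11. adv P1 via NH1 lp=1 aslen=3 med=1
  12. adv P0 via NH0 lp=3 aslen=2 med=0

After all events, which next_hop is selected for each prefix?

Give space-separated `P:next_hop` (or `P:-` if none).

Answer: P0:NH0 P1:NH2

Derivation:
Op 1: best P0=NH0 P1=-
Op 2: best P0=NH0 P1=NH2
Op 3: best P0=NH1 P1=NH2
Op 4: best P0=NH1 P1=NH2
Op 5: best P0=NH1 P1=NH1
Op 6: best P0=NH2 P1=NH1
Op 7: best P0=NH2 P1=NH1
Op 8: best P0=NH0 P1=NH1
Op 9: best P0=NH0 P1=NH1
Op 10: best P0=NH0 P1=NH1
Op 11: best P0=NH0 P1=NH2
Op 12: best P0=NH0 P1=NH2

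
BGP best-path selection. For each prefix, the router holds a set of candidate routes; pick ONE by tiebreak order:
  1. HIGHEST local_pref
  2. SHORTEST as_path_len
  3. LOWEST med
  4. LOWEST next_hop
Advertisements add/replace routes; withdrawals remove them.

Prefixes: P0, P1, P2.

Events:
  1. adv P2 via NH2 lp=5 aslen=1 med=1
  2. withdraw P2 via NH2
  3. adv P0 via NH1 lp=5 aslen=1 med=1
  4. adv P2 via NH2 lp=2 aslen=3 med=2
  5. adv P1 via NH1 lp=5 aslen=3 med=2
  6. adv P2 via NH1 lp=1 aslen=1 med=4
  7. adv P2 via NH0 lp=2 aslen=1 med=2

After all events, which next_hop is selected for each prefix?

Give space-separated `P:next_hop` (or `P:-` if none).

Op 1: best P0=- P1=- P2=NH2
Op 2: best P0=- P1=- P2=-
Op 3: best P0=NH1 P1=- P2=-
Op 4: best P0=NH1 P1=- P2=NH2
Op 5: best P0=NH1 P1=NH1 P2=NH2
Op 6: best P0=NH1 P1=NH1 P2=NH2
Op 7: best P0=NH1 P1=NH1 P2=NH0

Answer: P0:NH1 P1:NH1 P2:NH0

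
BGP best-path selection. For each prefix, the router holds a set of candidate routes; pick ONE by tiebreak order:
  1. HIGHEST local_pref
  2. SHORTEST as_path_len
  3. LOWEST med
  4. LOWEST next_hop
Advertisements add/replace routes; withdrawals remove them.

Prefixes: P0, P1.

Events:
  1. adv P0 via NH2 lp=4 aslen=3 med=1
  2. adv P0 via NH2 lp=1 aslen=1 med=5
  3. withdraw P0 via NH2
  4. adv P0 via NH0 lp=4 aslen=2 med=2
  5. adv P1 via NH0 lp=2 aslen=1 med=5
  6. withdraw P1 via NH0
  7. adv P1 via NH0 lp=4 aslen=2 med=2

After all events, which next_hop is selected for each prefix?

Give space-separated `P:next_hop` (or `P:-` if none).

Op 1: best P0=NH2 P1=-
Op 2: best P0=NH2 P1=-
Op 3: best P0=- P1=-
Op 4: best P0=NH0 P1=-
Op 5: best P0=NH0 P1=NH0
Op 6: best P0=NH0 P1=-
Op 7: best P0=NH0 P1=NH0

Answer: P0:NH0 P1:NH0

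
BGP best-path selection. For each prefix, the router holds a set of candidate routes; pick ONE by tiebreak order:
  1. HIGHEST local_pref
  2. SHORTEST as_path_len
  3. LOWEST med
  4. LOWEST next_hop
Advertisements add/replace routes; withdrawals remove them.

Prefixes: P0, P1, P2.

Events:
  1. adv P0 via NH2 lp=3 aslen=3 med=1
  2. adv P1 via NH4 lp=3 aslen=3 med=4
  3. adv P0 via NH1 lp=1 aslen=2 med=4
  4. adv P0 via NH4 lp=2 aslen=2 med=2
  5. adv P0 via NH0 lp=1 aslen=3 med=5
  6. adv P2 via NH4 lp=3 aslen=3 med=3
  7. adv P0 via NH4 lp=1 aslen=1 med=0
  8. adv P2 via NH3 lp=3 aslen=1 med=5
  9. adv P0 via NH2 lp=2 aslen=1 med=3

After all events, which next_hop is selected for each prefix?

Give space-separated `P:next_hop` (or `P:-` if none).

Answer: P0:NH2 P1:NH4 P2:NH3

Derivation:
Op 1: best P0=NH2 P1=- P2=-
Op 2: best P0=NH2 P1=NH4 P2=-
Op 3: best P0=NH2 P1=NH4 P2=-
Op 4: best P0=NH2 P1=NH4 P2=-
Op 5: best P0=NH2 P1=NH4 P2=-
Op 6: best P0=NH2 P1=NH4 P2=NH4
Op 7: best P0=NH2 P1=NH4 P2=NH4
Op 8: best P0=NH2 P1=NH4 P2=NH3
Op 9: best P0=NH2 P1=NH4 P2=NH3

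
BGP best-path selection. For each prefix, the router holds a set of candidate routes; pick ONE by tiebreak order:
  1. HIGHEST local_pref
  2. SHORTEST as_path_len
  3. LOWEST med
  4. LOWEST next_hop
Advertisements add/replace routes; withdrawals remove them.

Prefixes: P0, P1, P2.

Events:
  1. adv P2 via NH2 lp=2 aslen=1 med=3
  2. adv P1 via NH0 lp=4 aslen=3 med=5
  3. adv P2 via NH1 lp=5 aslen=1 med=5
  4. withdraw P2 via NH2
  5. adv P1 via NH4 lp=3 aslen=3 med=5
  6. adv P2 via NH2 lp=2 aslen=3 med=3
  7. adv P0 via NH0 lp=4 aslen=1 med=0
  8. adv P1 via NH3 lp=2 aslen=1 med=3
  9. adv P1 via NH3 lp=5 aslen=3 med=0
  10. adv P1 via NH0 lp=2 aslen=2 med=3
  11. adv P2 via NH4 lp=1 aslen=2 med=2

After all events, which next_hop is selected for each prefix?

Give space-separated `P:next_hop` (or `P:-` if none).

Answer: P0:NH0 P1:NH3 P2:NH1

Derivation:
Op 1: best P0=- P1=- P2=NH2
Op 2: best P0=- P1=NH0 P2=NH2
Op 3: best P0=- P1=NH0 P2=NH1
Op 4: best P0=- P1=NH0 P2=NH1
Op 5: best P0=- P1=NH0 P2=NH1
Op 6: best P0=- P1=NH0 P2=NH1
Op 7: best P0=NH0 P1=NH0 P2=NH1
Op 8: best P0=NH0 P1=NH0 P2=NH1
Op 9: best P0=NH0 P1=NH3 P2=NH1
Op 10: best P0=NH0 P1=NH3 P2=NH1
Op 11: best P0=NH0 P1=NH3 P2=NH1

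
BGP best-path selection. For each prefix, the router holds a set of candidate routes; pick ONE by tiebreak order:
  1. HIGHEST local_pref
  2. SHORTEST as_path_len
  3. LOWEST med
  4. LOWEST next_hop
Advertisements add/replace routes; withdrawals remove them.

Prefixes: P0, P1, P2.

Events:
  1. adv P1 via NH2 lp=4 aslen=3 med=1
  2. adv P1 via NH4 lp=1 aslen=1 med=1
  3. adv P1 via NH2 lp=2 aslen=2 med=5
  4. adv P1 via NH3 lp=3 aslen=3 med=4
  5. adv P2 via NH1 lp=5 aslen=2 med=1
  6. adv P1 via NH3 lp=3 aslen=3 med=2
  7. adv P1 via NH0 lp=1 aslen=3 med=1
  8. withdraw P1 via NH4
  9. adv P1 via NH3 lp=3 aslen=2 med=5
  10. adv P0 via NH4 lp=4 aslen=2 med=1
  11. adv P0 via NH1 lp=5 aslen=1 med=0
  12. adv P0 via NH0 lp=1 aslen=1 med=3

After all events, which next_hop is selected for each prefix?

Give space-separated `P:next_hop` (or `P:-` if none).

Answer: P0:NH1 P1:NH3 P2:NH1

Derivation:
Op 1: best P0=- P1=NH2 P2=-
Op 2: best P0=- P1=NH2 P2=-
Op 3: best P0=- P1=NH2 P2=-
Op 4: best P0=- P1=NH3 P2=-
Op 5: best P0=- P1=NH3 P2=NH1
Op 6: best P0=- P1=NH3 P2=NH1
Op 7: best P0=- P1=NH3 P2=NH1
Op 8: best P0=- P1=NH3 P2=NH1
Op 9: best P0=- P1=NH3 P2=NH1
Op 10: best P0=NH4 P1=NH3 P2=NH1
Op 11: best P0=NH1 P1=NH3 P2=NH1
Op 12: best P0=NH1 P1=NH3 P2=NH1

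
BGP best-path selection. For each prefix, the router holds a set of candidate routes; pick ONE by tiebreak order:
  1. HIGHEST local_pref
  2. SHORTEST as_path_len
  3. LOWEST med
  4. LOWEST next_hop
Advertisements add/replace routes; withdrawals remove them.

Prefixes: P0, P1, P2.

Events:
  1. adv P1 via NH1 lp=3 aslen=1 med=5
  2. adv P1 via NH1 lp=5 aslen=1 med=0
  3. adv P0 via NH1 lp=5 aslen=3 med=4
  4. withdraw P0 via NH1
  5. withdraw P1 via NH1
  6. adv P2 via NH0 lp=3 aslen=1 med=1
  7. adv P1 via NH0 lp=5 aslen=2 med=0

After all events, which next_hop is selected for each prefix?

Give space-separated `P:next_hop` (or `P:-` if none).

Op 1: best P0=- P1=NH1 P2=-
Op 2: best P0=- P1=NH1 P2=-
Op 3: best P0=NH1 P1=NH1 P2=-
Op 4: best P0=- P1=NH1 P2=-
Op 5: best P0=- P1=- P2=-
Op 6: best P0=- P1=- P2=NH0
Op 7: best P0=- P1=NH0 P2=NH0

Answer: P0:- P1:NH0 P2:NH0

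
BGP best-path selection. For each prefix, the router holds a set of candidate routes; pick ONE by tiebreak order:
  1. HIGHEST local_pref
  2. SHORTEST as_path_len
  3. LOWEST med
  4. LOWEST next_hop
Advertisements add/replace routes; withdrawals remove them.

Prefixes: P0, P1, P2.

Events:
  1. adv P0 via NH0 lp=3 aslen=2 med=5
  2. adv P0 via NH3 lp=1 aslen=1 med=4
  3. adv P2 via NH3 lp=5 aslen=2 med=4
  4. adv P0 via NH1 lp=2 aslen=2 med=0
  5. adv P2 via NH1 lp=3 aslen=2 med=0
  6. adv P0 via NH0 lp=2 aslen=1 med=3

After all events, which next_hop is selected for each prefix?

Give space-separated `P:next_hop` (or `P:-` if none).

Answer: P0:NH0 P1:- P2:NH3

Derivation:
Op 1: best P0=NH0 P1=- P2=-
Op 2: best P0=NH0 P1=- P2=-
Op 3: best P0=NH0 P1=- P2=NH3
Op 4: best P0=NH0 P1=- P2=NH3
Op 5: best P0=NH0 P1=- P2=NH3
Op 6: best P0=NH0 P1=- P2=NH3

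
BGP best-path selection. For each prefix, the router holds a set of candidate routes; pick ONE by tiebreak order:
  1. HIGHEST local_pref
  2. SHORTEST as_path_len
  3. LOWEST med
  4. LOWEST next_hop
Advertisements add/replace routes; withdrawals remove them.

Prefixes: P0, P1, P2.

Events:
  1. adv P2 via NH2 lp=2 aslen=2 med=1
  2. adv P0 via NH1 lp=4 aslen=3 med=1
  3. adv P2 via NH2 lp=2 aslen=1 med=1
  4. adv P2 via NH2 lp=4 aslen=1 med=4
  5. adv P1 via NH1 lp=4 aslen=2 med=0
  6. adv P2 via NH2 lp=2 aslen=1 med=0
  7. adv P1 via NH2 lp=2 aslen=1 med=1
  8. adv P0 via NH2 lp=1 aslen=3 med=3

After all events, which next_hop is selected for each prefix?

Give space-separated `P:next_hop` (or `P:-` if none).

Op 1: best P0=- P1=- P2=NH2
Op 2: best P0=NH1 P1=- P2=NH2
Op 3: best P0=NH1 P1=- P2=NH2
Op 4: best P0=NH1 P1=- P2=NH2
Op 5: best P0=NH1 P1=NH1 P2=NH2
Op 6: best P0=NH1 P1=NH1 P2=NH2
Op 7: best P0=NH1 P1=NH1 P2=NH2
Op 8: best P0=NH1 P1=NH1 P2=NH2

Answer: P0:NH1 P1:NH1 P2:NH2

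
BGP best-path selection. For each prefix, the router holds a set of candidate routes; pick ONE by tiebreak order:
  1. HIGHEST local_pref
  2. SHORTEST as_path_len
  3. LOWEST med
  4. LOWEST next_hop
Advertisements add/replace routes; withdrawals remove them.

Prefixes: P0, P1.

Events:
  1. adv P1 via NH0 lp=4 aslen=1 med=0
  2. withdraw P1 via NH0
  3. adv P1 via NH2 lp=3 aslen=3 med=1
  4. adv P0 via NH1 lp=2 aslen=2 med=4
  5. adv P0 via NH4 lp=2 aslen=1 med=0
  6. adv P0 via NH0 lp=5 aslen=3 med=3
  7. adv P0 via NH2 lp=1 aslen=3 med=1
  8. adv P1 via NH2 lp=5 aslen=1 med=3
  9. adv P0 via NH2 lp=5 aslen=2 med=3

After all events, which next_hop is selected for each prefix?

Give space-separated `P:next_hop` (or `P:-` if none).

Answer: P0:NH2 P1:NH2

Derivation:
Op 1: best P0=- P1=NH0
Op 2: best P0=- P1=-
Op 3: best P0=- P1=NH2
Op 4: best P0=NH1 P1=NH2
Op 5: best P0=NH4 P1=NH2
Op 6: best P0=NH0 P1=NH2
Op 7: best P0=NH0 P1=NH2
Op 8: best P0=NH0 P1=NH2
Op 9: best P0=NH2 P1=NH2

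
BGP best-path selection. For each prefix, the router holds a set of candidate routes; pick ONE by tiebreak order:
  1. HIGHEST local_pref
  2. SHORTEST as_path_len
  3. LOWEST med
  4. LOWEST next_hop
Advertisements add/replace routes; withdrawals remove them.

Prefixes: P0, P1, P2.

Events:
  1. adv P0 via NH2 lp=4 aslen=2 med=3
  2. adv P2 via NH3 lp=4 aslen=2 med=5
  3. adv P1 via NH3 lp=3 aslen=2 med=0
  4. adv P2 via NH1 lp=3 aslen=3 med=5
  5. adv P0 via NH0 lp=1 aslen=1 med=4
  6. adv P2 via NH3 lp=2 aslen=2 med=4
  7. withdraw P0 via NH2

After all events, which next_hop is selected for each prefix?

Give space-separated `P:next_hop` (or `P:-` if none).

Op 1: best P0=NH2 P1=- P2=-
Op 2: best P0=NH2 P1=- P2=NH3
Op 3: best P0=NH2 P1=NH3 P2=NH3
Op 4: best P0=NH2 P1=NH3 P2=NH3
Op 5: best P0=NH2 P1=NH3 P2=NH3
Op 6: best P0=NH2 P1=NH3 P2=NH1
Op 7: best P0=NH0 P1=NH3 P2=NH1

Answer: P0:NH0 P1:NH3 P2:NH1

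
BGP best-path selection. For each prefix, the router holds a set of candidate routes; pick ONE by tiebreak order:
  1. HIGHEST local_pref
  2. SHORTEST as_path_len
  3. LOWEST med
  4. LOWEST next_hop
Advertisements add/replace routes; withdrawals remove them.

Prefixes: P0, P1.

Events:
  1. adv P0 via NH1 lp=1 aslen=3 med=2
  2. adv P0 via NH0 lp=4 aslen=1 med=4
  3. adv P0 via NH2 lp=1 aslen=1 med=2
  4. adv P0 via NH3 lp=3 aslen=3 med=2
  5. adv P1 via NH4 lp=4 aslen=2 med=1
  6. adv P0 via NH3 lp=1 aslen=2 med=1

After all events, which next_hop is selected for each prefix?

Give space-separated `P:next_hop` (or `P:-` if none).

Answer: P0:NH0 P1:NH4

Derivation:
Op 1: best P0=NH1 P1=-
Op 2: best P0=NH0 P1=-
Op 3: best P0=NH0 P1=-
Op 4: best P0=NH0 P1=-
Op 5: best P0=NH0 P1=NH4
Op 6: best P0=NH0 P1=NH4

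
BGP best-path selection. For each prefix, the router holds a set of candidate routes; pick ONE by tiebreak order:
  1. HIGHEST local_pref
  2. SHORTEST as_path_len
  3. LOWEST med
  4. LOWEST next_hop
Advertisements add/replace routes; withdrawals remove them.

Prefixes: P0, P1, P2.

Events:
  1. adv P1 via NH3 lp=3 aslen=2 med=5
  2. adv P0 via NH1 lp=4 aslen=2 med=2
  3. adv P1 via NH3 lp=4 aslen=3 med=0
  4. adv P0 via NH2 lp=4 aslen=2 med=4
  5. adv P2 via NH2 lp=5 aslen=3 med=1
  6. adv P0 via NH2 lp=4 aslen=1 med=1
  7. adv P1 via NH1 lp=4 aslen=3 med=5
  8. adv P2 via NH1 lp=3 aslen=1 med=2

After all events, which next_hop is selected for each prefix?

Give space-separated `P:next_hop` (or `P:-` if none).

Op 1: best P0=- P1=NH3 P2=-
Op 2: best P0=NH1 P1=NH3 P2=-
Op 3: best P0=NH1 P1=NH3 P2=-
Op 4: best P0=NH1 P1=NH3 P2=-
Op 5: best P0=NH1 P1=NH3 P2=NH2
Op 6: best P0=NH2 P1=NH3 P2=NH2
Op 7: best P0=NH2 P1=NH3 P2=NH2
Op 8: best P0=NH2 P1=NH3 P2=NH2

Answer: P0:NH2 P1:NH3 P2:NH2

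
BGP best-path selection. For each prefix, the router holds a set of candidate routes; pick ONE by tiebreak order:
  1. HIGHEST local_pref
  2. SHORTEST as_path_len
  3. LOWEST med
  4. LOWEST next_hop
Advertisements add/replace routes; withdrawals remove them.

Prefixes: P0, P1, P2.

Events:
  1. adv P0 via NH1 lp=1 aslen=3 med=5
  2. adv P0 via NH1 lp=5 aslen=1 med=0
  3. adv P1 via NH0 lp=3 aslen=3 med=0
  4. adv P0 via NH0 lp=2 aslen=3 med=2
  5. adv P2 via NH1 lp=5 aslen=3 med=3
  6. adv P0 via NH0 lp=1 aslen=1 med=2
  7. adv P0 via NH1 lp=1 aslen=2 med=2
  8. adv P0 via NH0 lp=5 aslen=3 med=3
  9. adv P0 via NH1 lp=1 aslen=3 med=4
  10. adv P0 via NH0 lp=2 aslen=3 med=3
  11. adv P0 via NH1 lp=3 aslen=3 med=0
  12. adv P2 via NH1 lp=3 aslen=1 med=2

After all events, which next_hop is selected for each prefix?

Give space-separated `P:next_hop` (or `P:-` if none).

Op 1: best P0=NH1 P1=- P2=-
Op 2: best P0=NH1 P1=- P2=-
Op 3: best P0=NH1 P1=NH0 P2=-
Op 4: best P0=NH1 P1=NH0 P2=-
Op 5: best P0=NH1 P1=NH0 P2=NH1
Op 6: best P0=NH1 P1=NH0 P2=NH1
Op 7: best P0=NH0 P1=NH0 P2=NH1
Op 8: best P0=NH0 P1=NH0 P2=NH1
Op 9: best P0=NH0 P1=NH0 P2=NH1
Op 10: best P0=NH0 P1=NH0 P2=NH1
Op 11: best P0=NH1 P1=NH0 P2=NH1
Op 12: best P0=NH1 P1=NH0 P2=NH1

Answer: P0:NH1 P1:NH0 P2:NH1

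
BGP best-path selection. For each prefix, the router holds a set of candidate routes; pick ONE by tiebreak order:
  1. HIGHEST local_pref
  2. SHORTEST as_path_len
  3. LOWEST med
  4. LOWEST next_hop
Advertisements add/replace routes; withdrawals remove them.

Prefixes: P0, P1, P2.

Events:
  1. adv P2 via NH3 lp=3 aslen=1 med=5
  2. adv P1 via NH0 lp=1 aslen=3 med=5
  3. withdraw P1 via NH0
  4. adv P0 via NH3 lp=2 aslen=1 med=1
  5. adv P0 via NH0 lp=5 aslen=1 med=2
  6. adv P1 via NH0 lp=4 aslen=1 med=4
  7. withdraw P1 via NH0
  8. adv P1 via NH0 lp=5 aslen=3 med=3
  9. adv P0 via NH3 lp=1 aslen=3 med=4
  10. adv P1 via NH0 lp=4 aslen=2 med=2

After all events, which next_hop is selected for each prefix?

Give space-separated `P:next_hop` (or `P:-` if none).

Answer: P0:NH0 P1:NH0 P2:NH3

Derivation:
Op 1: best P0=- P1=- P2=NH3
Op 2: best P0=- P1=NH0 P2=NH3
Op 3: best P0=- P1=- P2=NH3
Op 4: best P0=NH3 P1=- P2=NH3
Op 5: best P0=NH0 P1=- P2=NH3
Op 6: best P0=NH0 P1=NH0 P2=NH3
Op 7: best P0=NH0 P1=- P2=NH3
Op 8: best P0=NH0 P1=NH0 P2=NH3
Op 9: best P0=NH0 P1=NH0 P2=NH3
Op 10: best P0=NH0 P1=NH0 P2=NH3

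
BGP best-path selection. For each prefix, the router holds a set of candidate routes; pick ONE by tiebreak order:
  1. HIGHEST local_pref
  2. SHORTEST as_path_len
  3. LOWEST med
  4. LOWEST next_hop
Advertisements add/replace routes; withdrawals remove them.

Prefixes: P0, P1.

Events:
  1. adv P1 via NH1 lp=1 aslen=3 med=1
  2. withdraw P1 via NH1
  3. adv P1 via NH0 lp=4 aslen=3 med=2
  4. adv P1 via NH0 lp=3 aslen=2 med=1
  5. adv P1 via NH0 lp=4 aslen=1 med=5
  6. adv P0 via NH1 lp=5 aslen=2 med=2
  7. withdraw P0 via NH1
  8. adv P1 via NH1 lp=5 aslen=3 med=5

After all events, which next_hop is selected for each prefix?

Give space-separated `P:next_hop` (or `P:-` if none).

Answer: P0:- P1:NH1

Derivation:
Op 1: best P0=- P1=NH1
Op 2: best P0=- P1=-
Op 3: best P0=- P1=NH0
Op 4: best P0=- P1=NH0
Op 5: best P0=- P1=NH0
Op 6: best P0=NH1 P1=NH0
Op 7: best P0=- P1=NH0
Op 8: best P0=- P1=NH1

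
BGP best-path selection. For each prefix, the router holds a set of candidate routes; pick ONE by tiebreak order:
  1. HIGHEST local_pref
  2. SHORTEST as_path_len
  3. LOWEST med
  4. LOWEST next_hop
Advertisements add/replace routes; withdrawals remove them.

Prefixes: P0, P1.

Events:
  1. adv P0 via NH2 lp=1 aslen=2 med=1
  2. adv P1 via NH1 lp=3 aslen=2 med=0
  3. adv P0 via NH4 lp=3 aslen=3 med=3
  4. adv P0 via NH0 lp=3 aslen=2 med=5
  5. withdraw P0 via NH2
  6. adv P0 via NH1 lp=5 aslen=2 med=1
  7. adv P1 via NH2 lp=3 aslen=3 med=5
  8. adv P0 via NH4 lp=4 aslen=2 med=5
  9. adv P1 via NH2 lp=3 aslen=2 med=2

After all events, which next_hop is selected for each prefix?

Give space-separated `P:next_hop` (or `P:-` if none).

Answer: P0:NH1 P1:NH1

Derivation:
Op 1: best P0=NH2 P1=-
Op 2: best P0=NH2 P1=NH1
Op 3: best P0=NH4 P1=NH1
Op 4: best P0=NH0 P1=NH1
Op 5: best P0=NH0 P1=NH1
Op 6: best P0=NH1 P1=NH1
Op 7: best P0=NH1 P1=NH1
Op 8: best P0=NH1 P1=NH1
Op 9: best P0=NH1 P1=NH1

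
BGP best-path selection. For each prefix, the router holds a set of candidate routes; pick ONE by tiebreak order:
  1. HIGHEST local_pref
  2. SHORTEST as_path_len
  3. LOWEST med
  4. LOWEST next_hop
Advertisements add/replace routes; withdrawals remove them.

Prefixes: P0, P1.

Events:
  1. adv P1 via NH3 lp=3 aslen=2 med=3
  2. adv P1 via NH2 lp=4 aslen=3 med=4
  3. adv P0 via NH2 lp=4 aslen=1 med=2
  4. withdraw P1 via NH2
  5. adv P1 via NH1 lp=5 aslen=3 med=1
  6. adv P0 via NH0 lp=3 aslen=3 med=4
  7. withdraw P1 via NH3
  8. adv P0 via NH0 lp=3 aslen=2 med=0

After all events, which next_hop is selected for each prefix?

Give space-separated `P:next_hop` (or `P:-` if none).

Answer: P0:NH2 P1:NH1

Derivation:
Op 1: best P0=- P1=NH3
Op 2: best P0=- P1=NH2
Op 3: best P0=NH2 P1=NH2
Op 4: best P0=NH2 P1=NH3
Op 5: best P0=NH2 P1=NH1
Op 6: best P0=NH2 P1=NH1
Op 7: best P0=NH2 P1=NH1
Op 8: best P0=NH2 P1=NH1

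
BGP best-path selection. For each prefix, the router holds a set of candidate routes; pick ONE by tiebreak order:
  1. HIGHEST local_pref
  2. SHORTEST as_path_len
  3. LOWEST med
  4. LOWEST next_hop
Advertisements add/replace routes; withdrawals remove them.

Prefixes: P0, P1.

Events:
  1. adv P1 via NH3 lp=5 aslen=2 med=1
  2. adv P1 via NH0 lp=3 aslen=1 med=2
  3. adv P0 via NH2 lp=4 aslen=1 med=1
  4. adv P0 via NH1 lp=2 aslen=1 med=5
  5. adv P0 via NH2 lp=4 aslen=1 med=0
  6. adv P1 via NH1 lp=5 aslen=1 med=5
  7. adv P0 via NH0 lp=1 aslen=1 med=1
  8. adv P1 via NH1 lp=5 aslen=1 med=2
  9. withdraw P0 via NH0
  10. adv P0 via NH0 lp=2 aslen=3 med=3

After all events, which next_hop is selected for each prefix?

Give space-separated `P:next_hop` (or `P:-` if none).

Answer: P0:NH2 P1:NH1

Derivation:
Op 1: best P0=- P1=NH3
Op 2: best P0=- P1=NH3
Op 3: best P0=NH2 P1=NH3
Op 4: best P0=NH2 P1=NH3
Op 5: best P0=NH2 P1=NH3
Op 6: best P0=NH2 P1=NH1
Op 7: best P0=NH2 P1=NH1
Op 8: best P0=NH2 P1=NH1
Op 9: best P0=NH2 P1=NH1
Op 10: best P0=NH2 P1=NH1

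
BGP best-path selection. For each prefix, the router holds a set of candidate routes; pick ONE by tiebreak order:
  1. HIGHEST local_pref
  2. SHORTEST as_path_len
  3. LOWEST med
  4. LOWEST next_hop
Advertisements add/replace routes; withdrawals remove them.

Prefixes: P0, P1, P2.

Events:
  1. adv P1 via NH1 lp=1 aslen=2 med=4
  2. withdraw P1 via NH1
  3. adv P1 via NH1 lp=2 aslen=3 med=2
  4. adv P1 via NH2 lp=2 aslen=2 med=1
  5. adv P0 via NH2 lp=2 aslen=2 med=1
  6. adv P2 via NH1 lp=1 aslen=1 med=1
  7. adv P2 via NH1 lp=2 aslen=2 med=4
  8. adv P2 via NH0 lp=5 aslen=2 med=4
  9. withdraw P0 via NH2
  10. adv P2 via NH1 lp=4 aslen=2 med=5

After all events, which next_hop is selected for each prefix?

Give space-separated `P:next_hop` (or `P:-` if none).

Answer: P0:- P1:NH2 P2:NH0

Derivation:
Op 1: best P0=- P1=NH1 P2=-
Op 2: best P0=- P1=- P2=-
Op 3: best P0=- P1=NH1 P2=-
Op 4: best P0=- P1=NH2 P2=-
Op 5: best P0=NH2 P1=NH2 P2=-
Op 6: best P0=NH2 P1=NH2 P2=NH1
Op 7: best P0=NH2 P1=NH2 P2=NH1
Op 8: best P0=NH2 P1=NH2 P2=NH0
Op 9: best P0=- P1=NH2 P2=NH0
Op 10: best P0=- P1=NH2 P2=NH0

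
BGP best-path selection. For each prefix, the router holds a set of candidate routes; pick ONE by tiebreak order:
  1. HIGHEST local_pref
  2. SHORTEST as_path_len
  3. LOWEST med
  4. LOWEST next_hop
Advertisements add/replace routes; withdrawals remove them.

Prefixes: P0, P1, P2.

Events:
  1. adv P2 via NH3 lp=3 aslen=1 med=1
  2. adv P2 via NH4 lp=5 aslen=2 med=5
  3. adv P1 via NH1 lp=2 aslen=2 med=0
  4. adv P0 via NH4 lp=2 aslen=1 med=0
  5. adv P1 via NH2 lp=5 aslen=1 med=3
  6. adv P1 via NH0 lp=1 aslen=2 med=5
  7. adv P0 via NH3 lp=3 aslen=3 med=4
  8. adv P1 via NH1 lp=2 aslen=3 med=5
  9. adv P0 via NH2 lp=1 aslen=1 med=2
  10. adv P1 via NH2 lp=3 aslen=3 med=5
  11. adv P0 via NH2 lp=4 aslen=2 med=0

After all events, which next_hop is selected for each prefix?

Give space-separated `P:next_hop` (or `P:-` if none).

Op 1: best P0=- P1=- P2=NH3
Op 2: best P0=- P1=- P2=NH4
Op 3: best P0=- P1=NH1 P2=NH4
Op 4: best P0=NH4 P1=NH1 P2=NH4
Op 5: best P0=NH4 P1=NH2 P2=NH4
Op 6: best P0=NH4 P1=NH2 P2=NH4
Op 7: best P0=NH3 P1=NH2 P2=NH4
Op 8: best P0=NH3 P1=NH2 P2=NH4
Op 9: best P0=NH3 P1=NH2 P2=NH4
Op 10: best P0=NH3 P1=NH2 P2=NH4
Op 11: best P0=NH2 P1=NH2 P2=NH4

Answer: P0:NH2 P1:NH2 P2:NH4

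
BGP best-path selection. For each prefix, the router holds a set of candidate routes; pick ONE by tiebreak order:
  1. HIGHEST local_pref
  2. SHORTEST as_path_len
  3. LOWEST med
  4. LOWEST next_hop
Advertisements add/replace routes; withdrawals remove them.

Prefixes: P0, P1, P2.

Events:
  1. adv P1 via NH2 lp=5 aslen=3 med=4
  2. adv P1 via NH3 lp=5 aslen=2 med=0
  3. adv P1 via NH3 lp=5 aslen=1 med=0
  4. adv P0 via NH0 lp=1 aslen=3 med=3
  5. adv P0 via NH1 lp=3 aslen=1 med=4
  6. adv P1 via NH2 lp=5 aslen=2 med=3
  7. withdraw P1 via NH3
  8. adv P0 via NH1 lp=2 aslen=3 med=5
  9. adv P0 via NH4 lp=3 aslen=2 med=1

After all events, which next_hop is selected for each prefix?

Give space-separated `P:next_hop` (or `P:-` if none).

Op 1: best P0=- P1=NH2 P2=-
Op 2: best P0=- P1=NH3 P2=-
Op 3: best P0=- P1=NH3 P2=-
Op 4: best P0=NH0 P1=NH3 P2=-
Op 5: best P0=NH1 P1=NH3 P2=-
Op 6: best P0=NH1 P1=NH3 P2=-
Op 7: best P0=NH1 P1=NH2 P2=-
Op 8: best P0=NH1 P1=NH2 P2=-
Op 9: best P0=NH4 P1=NH2 P2=-

Answer: P0:NH4 P1:NH2 P2:-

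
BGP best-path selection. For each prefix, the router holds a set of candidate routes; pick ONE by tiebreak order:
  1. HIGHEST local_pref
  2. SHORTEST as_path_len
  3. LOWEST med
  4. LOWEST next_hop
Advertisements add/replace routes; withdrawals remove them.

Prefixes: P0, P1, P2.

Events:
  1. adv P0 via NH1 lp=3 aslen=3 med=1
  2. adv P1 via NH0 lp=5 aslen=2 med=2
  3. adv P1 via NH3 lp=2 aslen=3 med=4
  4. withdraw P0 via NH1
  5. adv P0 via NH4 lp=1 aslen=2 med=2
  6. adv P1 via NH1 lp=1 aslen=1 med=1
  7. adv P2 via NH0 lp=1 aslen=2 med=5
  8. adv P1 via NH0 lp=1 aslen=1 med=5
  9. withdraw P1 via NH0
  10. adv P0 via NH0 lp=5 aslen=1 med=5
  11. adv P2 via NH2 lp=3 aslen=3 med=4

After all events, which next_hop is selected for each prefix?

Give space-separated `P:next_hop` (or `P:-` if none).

Answer: P0:NH0 P1:NH3 P2:NH2

Derivation:
Op 1: best P0=NH1 P1=- P2=-
Op 2: best P0=NH1 P1=NH0 P2=-
Op 3: best P0=NH1 P1=NH0 P2=-
Op 4: best P0=- P1=NH0 P2=-
Op 5: best P0=NH4 P1=NH0 P2=-
Op 6: best P0=NH4 P1=NH0 P2=-
Op 7: best P0=NH4 P1=NH0 P2=NH0
Op 8: best P0=NH4 P1=NH3 P2=NH0
Op 9: best P0=NH4 P1=NH3 P2=NH0
Op 10: best P0=NH0 P1=NH3 P2=NH0
Op 11: best P0=NH0 P1=NH3 P2=NH2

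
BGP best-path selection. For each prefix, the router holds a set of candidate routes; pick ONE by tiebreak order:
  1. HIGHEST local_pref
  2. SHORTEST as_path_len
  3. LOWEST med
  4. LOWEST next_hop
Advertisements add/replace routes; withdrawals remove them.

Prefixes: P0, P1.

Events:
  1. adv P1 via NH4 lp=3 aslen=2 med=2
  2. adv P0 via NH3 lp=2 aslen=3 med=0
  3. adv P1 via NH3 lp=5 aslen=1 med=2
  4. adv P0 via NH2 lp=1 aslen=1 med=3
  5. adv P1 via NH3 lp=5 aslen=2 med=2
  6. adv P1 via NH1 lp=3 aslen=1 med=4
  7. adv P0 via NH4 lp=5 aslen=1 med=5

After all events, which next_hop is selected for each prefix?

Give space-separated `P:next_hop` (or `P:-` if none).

Answer: P0:NH4 P1:NH3

Derivation:
Op 1: best P0=- P1=NH4
Op 2: best P0=NH3 P1=NH4
Op 3: best P0=NH3 P1=NH3
Op 4: best P0=NH3 P1=NH3
Op 5: best P0=NH3 P1=NH3
Op 6: best P0=NH3 P1=NH3
Op 7: best P0=NH4 P1=NH3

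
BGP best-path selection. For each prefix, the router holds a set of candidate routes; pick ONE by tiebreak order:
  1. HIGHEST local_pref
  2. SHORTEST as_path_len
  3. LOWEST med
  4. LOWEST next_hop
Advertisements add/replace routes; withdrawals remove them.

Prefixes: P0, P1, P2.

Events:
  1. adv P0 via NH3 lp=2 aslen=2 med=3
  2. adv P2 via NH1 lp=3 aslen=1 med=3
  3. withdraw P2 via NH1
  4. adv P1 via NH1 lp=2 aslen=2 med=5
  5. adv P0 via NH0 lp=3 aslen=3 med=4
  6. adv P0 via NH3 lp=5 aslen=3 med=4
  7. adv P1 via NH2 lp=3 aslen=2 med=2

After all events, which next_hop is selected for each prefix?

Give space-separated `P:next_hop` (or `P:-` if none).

Op 1: best P0=NH3 P1=- P2=-
Op 2: best P0=NH3 P1=- P2=NH1
Op 3: best P0=NH3 P1=- P2=-
Op 4: best P0=NH3 P1=NH1 P2=-
Op 5: best P0=NH0 P1=NH1 P2=-
Op 6: best P0=NH3 P1=NH1 P2=-
Op 7: best P0=NH3 P1=NH2 P2=-

Answer: P0:NH3 P1:NH2 P2:-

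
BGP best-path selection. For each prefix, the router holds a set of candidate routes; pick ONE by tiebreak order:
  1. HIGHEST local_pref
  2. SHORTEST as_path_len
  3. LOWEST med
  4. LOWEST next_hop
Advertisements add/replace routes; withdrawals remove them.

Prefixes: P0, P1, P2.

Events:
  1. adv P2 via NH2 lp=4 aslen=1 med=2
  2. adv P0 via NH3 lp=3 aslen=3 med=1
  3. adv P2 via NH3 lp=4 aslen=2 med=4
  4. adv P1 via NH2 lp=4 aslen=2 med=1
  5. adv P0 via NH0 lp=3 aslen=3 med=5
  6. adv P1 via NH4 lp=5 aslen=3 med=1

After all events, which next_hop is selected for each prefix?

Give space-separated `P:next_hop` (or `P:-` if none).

Op 1: best P0=- P1=- P2=NH2
Op 2: best P0=NH3 P1=- P2=NH2
Op 3: best P0=NH3 P1=- P2=NH2
Op 4: best P0=NH3 P1=NH2 P2=NH2
Op 5: best P0=NH3 P1=NH2 P2=NH2
Op 6: best P0=NH3 P1=NH4 P2=NH2

Answer: P0:NH3 P1:NH4 P2:NH2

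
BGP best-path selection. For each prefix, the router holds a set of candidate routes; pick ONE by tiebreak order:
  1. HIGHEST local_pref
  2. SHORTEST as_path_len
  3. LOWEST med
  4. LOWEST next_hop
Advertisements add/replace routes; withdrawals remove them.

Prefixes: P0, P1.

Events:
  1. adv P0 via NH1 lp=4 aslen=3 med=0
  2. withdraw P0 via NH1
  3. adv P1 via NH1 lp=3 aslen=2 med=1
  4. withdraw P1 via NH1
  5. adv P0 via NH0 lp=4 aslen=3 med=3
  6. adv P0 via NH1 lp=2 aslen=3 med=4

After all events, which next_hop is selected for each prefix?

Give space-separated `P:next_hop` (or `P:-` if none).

Answer: P0:NH0 P1:-

Derivation:
Op 1: best P0=NH1 P1=-
Op 2: best P0=- P1=-
Op 3: best P0=- P1=NH1
Op 4: best P0=- P1=-
Op 5: best P0=NH0 P1=-
Op 6: best P0=NH0 P1=-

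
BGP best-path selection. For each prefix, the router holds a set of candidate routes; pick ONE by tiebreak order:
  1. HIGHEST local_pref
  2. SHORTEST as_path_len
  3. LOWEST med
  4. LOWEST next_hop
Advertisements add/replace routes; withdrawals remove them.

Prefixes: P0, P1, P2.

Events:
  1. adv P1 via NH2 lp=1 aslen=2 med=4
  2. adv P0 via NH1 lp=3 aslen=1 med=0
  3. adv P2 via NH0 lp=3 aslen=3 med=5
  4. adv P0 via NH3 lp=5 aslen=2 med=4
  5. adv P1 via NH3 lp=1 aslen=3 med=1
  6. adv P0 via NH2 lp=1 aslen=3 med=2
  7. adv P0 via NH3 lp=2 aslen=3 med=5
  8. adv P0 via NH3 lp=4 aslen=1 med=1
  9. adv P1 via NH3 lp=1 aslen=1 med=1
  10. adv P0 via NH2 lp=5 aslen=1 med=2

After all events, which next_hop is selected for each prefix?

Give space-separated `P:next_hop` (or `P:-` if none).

Op 1: best P0=- P1=NH2 P2=-
Op 2: best P0=NH1 P1=NH2 P2=-
Op 3: best P0=NH1 P1=NH2 P2=NH0
Op 4: best P0=NH3 P1=NH2 P2=NH0
Op 5: best P0=NH3 P1=NH2 P2=NH0
Op 6: best P0=NH3 P1=NH2 P2=NH0
Op 7: best P0=NH1 P1=NH2 P2=NH0
Op 8: best P0=NH3 P1=NH2 P2=NH0
Op 9: best P0=NH3 P1=NH3 P2=NH0
Op 10: best P0=NH2 P1=NH3 P2=NH0

Answer: P0:NH2 P1:NH3 P2:NH0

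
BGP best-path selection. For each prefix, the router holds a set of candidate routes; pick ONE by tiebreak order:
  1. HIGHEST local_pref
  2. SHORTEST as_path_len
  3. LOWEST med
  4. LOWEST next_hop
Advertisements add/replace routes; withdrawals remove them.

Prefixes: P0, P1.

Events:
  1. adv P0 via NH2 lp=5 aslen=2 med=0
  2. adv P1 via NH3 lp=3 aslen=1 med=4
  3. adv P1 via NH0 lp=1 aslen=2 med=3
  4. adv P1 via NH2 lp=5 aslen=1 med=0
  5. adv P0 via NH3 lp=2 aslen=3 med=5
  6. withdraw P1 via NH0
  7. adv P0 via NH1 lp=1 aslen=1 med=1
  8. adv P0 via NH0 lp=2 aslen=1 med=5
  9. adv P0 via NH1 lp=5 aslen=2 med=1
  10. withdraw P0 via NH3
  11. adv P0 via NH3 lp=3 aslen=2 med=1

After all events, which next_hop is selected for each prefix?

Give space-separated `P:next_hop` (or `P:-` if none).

Answer: P0:NH2 P1:NH2

Derivation:
Op 1: best P0=NH2 P1=-
Op 2: best P0=NH2 P1=NH3
Op 3: best P0=NH2 P1=NH3
Op 4: best P0=NH2 P1=NH2
Op 5: best P0=NH2 P1=NH2
Op 6: best P0=NH2 P1=NH2
Op 7: best P0=NH2 P1=NH2
Op 8: best P0=NH2 P1=NH2
Op 9: best P0=NH2 P1=NH2
Op 10: best P0=NH2 P1=NH2
Op 11: best P0=NH2 P1=NH2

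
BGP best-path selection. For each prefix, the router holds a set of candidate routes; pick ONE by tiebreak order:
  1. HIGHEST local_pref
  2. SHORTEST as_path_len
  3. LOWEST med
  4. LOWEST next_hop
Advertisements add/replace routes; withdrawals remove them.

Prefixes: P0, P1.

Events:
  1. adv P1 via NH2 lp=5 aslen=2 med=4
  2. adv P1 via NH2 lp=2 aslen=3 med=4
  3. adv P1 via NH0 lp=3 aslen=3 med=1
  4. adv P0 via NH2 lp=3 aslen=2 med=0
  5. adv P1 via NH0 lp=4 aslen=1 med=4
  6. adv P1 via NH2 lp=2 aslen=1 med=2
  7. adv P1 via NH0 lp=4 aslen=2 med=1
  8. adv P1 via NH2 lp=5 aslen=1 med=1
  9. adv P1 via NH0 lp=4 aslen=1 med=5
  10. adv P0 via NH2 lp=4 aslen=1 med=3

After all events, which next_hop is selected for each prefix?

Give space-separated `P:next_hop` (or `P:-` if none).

Answer: P0:NH2 P1:NH2

Derivation:
Op 1: best P0=- P1=NH2
Op 2: best P0=- P1=NH2
Op 3: best P0=- P1=NH0
Op 4: best P0=NH2 P1=NH0
Op 5: best P0=NH2 P1=NH0
Op 6: best P0=NH2 P1=NH0
Op 7: best P0=NH2 P1=NH0
Op 8: best P0=NH2 P1=NH2
Op 9: best P0=NH2 P1=NH2
Op 10: best P0=NH2 P1=NH2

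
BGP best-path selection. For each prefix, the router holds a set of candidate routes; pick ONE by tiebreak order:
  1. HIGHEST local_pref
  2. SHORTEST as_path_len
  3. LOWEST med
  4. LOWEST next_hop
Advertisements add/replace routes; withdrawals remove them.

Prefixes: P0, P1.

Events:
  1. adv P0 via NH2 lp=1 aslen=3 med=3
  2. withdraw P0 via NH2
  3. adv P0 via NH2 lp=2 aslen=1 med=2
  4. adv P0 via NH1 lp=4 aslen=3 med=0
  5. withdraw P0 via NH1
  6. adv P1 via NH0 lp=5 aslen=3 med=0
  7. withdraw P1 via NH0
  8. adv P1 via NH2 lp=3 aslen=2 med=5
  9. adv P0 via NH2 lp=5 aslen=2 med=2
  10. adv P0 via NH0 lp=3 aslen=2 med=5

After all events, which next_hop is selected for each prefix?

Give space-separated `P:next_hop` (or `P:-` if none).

Answer: P0:NH2 P1:NH2

Derivation:
Op 1: best P0=NH2 P1=-
Op 2: best P0=- P1=-
Op 3: best P0=NH2 P1=-
Op 4: best P0=NH1 P1=-
Op 5: best P0=NH2 P1=-
Op 6: best P0=NH2 P1=NH0
Op 7: best P0=NH2 P1=-
Op 8: best P0=NH2 P1=NH2
Op 9: best P0=NH2 P1=NH2
Op 10: best P0=NH2 P1=NH2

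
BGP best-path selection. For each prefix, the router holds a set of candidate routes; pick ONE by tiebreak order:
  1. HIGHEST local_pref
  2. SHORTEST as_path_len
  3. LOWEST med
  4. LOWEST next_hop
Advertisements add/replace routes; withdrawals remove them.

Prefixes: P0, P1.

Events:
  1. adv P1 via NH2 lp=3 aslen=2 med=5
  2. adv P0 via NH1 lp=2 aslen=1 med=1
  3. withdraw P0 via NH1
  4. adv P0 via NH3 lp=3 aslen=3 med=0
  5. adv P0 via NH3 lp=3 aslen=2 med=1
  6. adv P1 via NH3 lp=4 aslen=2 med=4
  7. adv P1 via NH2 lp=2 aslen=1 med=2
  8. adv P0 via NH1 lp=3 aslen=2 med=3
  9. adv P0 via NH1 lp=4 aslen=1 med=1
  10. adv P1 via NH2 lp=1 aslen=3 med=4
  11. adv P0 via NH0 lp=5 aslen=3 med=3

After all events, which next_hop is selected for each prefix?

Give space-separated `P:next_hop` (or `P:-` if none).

Op 1: best P0=- P1=NH2
Op 2: best P0=NH1 P1=NH2
Op 3: best P0=- P1=NH2
Op 4: best P0=NH3 P1=NH2
Op 5: best P0=NH3 P1=NH2
Op 6: best P0=NH3 P1=NH3
Op 7: best P0=NH3 P1=NH3
Op 8: best P0=NH3 P1=NH3
Op 9: best P0=NH1 P1=NH3
Op 10: best P0=NH1 P1=NH3
Op 11: best P0=NH0 P1=NH3

Answer: P0:NH0 P1:NH3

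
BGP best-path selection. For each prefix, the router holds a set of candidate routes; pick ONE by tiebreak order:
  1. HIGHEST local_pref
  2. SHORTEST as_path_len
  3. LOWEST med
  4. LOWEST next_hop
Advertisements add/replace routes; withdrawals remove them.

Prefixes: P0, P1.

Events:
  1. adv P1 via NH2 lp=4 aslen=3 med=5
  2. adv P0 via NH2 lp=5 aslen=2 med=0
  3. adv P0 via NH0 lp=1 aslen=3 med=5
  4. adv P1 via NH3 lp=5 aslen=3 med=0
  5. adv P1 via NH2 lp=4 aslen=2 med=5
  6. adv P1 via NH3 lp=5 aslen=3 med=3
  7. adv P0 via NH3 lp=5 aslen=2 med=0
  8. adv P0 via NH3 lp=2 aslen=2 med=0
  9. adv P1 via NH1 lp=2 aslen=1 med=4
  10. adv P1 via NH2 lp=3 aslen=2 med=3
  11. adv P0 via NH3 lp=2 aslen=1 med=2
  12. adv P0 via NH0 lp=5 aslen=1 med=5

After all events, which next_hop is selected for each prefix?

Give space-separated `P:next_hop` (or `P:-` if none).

Op 1: best P0=- P1=NH2
Op 2: best P0=NH2 P1=NH2
Op 3: best P0=NH2 P1=NH2
Op 4: best P0=NH2 P1=NH3
Op 5: best P0=NH2 P1=NH3
Op 6: best P0=NH2 P1=NH3
Op 7: best P0=NH2 P1=NH3
Op 8: best P0=NH2 P1=NH3
Op 9: best P0=NH2 P1=NH3
Op 10: best P0=NH2 P1=NH3
Op 11: best P0=NH2 P1=NH3
Op 12: best P0=NH0 P1=NH3

Answer: P0:NH0 P1:NH3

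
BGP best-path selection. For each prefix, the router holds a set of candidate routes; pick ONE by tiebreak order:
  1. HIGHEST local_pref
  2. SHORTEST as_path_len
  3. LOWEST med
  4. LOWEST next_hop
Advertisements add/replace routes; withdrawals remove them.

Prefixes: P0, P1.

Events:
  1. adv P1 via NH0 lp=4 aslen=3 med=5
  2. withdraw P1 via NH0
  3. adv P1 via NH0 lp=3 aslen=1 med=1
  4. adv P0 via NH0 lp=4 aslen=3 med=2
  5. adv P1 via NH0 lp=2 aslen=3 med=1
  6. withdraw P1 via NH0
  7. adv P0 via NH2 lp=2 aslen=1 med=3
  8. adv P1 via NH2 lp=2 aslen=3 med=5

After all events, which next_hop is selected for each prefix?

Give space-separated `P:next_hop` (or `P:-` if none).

Op 1: best P0=- P1=NH0
Op 2: best P0=- P1=-
Op 3: best P0=- P1=NH0
Op 4: best P0=NH0 P1=NH0
Op 5: best P0=NH0 P1=NH0
Op 6: best P0=NH0 P1=-
Op 7: best P0=NH0 P1=-
Op 8: best P0=NH0 P1=NH2

Answer: P0:NH0 P1:NH2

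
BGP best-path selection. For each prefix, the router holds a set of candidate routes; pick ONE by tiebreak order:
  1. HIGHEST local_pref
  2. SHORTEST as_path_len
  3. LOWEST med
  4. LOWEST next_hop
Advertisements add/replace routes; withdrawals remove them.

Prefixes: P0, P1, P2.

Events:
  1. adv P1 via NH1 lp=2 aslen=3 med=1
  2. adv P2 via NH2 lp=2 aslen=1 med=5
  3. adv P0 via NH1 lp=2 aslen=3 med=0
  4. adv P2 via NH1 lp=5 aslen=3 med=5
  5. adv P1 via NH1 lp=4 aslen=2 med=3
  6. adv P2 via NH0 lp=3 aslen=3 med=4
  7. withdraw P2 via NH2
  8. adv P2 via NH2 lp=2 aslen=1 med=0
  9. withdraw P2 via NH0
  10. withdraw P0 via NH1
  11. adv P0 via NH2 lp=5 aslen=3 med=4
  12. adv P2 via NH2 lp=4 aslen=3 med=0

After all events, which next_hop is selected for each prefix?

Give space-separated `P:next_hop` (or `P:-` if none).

Answer: P0:NH2 P1:NH1 P2:NH1

Derivation:
Op 1: best P0=- P1=NH1 P2=-
Op 2: best P0=- P1=NH1 P2=NH2
Op 3: best P0=NH1 P1=NH1 P2=NH2
Op 4: best P0=NH1 P1=NH1 P2=NH1
Op 5: best P0=NH1 P1=NH1 P2=NH1
Op 6: best P0=NH1 P1=NH1 P2=NH1
Op 7: best P0=NH1 P1=NH1 P2=NH1
Op 8: best P0=NH1 P1=NH1 P2=NH1
Op 9: best P0=NH1 P1=NH1 P2=NH1
Op 10: best P0=- P1=NH1 P2=NH1
Op 11: best P0=NH2 P1=NH1 P2=NH1
Op 12: best P0=NH2 P1=NH1 P2=NH1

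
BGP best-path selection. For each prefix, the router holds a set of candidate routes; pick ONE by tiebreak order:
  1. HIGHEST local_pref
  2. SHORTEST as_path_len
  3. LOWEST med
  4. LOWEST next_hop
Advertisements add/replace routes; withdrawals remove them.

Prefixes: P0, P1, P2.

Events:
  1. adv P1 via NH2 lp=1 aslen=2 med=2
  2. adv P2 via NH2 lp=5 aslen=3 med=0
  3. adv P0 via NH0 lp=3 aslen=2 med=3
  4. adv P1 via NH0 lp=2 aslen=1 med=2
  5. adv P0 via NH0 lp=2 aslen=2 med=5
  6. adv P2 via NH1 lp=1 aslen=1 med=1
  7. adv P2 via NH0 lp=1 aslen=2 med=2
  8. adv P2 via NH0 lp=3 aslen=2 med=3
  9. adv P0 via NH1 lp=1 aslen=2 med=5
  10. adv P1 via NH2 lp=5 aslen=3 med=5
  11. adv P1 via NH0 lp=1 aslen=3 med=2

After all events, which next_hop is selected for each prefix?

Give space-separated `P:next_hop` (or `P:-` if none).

Answer: P0:NH0 P1:NH2 P2:NH2

Derivation:
Op 1: best P0=- P1=NH2 P2=-
Op 2: best P0=- P1=NH2 P2=NH2
Op 3: best P0=NH0 P1=NH2 P2=NH2
Op 4: best P0=NH0 P1=NH0 P2=NH2
Op 5: best P0=NH0 P1=NH0 P2=NH2
Op 6: best P0=NH0 P1=NH0 P2=NH2
Op 7: best P0=NH0 P1=NH0 P2=NH2
Op 8: best P0=NH0 P1=NH0 P2=NH2
Op 9: best P0=NH0 P1=NH0 P2=NH2
Op 10: best P0=NH0 P1=NH2 P2=NH2
Op 11: best P0=NH0 P1=NH2 P2=NH2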